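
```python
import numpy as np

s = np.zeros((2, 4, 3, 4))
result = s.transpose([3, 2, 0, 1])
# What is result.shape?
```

(4, 3, 2, 4)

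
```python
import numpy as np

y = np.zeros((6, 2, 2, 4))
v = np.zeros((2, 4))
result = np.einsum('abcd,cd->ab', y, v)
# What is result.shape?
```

(6, 2)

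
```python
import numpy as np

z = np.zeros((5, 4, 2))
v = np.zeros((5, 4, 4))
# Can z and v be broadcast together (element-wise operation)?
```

No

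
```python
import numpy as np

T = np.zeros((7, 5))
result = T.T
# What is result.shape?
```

(5, 7)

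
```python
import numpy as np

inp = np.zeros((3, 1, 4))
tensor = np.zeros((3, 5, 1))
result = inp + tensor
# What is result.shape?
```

(3, 5, 4)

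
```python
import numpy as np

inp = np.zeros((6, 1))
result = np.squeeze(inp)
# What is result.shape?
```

(6,)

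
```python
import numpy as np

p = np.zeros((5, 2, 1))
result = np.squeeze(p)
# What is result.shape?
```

(5, 2)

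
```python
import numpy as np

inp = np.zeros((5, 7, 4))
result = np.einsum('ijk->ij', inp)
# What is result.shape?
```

(5, 7)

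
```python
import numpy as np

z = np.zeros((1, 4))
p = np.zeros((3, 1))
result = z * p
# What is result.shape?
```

(3, 4)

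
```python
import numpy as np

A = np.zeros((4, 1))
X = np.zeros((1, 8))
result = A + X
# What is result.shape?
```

(4, 8)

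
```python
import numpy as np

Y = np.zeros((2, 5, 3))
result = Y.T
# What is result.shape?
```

(3, 5, 2)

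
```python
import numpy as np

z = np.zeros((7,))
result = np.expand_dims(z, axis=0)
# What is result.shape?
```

(1, 7)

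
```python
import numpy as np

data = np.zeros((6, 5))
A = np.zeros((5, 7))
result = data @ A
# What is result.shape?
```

(6, 7)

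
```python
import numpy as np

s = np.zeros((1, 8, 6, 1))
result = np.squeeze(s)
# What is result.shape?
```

(8, 6)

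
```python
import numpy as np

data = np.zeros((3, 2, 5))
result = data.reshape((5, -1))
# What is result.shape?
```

(5, 6)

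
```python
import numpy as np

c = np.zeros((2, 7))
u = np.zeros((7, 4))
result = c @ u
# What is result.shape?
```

(2, 4)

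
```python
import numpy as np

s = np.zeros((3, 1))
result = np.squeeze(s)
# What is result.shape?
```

(3,)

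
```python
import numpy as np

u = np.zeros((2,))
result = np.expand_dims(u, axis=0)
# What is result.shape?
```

(1, 2)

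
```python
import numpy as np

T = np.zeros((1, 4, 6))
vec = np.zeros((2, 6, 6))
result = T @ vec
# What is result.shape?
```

(2, 4, 6)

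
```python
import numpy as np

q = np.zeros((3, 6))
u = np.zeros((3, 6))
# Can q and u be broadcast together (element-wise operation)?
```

Yes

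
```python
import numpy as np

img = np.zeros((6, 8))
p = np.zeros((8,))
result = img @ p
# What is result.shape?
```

(6,)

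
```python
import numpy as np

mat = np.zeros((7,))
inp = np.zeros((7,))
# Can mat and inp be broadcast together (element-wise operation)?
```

Yes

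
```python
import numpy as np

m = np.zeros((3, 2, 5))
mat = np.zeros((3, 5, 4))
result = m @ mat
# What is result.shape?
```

(3, 2, 4)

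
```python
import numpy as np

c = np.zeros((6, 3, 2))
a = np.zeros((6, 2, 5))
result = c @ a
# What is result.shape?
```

(6, 3, 5)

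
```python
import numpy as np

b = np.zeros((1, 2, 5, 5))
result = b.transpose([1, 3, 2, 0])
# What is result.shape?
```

(2, 5, 5, 1)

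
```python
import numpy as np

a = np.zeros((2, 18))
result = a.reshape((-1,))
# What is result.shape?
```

(36,)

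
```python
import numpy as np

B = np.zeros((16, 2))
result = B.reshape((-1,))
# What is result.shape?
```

(32,)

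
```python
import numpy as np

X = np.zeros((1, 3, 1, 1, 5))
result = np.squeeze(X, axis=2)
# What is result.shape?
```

(1, 3, 1, 5)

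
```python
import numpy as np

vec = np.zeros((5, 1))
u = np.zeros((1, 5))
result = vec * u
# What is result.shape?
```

(5, 5)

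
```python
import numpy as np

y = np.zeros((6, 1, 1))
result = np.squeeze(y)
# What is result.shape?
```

(6,)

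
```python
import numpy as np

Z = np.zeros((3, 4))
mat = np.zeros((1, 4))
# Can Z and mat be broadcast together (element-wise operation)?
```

Yes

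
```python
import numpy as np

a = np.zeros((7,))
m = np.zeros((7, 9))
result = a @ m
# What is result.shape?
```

(9,)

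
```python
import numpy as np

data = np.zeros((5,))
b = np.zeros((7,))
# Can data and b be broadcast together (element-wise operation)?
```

No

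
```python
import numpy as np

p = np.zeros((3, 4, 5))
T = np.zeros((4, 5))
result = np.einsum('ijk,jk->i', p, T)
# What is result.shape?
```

(3,)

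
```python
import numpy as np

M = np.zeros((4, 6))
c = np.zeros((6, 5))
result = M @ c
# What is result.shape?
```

(4, 5)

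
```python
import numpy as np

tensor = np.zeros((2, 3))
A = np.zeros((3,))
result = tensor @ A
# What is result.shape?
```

(2,)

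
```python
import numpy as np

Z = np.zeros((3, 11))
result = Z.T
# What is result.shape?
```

(11, 3)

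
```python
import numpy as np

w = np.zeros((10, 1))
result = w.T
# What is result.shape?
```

(1, 10)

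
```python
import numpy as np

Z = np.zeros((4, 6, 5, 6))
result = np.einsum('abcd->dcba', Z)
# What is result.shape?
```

(6, 5, 6, 4)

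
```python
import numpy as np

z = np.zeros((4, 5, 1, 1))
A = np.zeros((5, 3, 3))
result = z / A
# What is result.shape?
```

(4, 5, 3, 3)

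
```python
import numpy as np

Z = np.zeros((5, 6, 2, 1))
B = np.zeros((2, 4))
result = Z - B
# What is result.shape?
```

(5, 6, 2, 4)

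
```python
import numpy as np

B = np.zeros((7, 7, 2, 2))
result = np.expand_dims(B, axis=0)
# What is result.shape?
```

(1, 7, 7, 2, 2)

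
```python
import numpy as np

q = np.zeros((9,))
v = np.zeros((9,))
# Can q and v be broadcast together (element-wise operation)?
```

Yes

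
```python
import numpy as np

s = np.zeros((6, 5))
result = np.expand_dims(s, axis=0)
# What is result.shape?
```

(1, 6, 5)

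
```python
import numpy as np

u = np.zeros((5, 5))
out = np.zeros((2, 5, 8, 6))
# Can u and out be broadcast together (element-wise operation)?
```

No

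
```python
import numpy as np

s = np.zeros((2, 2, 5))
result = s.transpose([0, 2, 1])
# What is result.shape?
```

(2, 5, 2)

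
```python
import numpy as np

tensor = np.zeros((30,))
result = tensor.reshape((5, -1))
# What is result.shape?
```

(5, 6)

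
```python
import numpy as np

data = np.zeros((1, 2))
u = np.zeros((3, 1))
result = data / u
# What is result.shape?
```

(3, 2)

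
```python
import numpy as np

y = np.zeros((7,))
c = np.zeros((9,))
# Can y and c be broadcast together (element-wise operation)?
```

No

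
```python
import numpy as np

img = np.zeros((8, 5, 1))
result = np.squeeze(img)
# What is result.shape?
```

(8, 5)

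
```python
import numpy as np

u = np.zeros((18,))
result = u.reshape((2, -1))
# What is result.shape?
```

(2, 9)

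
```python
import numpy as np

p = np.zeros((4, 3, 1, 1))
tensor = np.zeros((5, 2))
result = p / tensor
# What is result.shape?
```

(4, 3, 5, 2)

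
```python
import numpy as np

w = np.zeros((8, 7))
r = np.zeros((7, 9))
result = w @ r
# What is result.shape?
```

(8, 9)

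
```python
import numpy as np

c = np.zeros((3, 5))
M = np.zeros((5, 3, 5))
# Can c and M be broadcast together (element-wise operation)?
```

Yes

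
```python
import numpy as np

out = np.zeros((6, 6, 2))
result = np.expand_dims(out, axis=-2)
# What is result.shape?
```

(6, 6, 1, 2)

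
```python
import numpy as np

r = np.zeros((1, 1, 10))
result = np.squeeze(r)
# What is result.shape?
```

(10,)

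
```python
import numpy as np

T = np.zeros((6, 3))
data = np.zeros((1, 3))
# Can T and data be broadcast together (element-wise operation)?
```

Yes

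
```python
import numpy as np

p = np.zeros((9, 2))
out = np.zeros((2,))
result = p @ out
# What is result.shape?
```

(9,)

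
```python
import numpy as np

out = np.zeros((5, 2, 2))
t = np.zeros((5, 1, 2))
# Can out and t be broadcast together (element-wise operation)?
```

Yes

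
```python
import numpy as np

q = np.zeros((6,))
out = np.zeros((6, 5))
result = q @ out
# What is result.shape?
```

(5,)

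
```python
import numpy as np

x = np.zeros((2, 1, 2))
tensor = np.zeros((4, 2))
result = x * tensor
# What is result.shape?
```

(2, 4, 2)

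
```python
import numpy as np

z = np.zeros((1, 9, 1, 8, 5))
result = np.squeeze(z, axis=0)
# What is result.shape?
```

(9, 1, 8, 5)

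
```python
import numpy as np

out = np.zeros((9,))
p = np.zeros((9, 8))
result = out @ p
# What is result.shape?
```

(8,)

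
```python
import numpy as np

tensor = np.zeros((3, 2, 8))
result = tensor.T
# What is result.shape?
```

(8, 2, 3)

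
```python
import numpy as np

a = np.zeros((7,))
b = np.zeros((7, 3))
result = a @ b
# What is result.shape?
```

(3,)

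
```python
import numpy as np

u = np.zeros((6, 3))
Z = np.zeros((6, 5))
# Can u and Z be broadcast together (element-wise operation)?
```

No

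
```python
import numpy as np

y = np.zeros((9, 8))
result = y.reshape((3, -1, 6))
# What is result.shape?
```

(3, 4, 6)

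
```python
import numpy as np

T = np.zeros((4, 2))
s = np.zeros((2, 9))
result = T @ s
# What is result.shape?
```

(4, 9)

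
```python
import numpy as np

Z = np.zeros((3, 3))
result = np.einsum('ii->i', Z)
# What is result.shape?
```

(3,)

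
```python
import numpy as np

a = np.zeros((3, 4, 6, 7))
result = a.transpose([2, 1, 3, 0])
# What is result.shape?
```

(6, 4, 7, 3)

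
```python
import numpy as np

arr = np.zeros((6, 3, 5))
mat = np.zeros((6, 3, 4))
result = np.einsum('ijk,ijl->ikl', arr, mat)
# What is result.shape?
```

(6, 5, 4)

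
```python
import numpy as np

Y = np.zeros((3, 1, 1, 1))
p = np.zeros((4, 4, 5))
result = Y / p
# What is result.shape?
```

(3, 4, 4, 5)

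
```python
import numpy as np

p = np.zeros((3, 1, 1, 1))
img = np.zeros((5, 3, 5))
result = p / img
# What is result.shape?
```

(3, 5, 3, 5)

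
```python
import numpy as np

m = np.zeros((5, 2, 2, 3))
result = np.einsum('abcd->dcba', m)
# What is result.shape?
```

(3, 2, 2, 5)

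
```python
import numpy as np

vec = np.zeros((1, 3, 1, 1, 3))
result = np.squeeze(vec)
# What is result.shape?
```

(3, 3)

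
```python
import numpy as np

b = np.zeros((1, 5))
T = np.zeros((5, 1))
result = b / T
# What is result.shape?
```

(5, 5)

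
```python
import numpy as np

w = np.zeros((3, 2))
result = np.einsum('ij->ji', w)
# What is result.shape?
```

(2, 3)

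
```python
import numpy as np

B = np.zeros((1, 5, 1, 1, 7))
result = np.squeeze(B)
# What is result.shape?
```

(5, 7)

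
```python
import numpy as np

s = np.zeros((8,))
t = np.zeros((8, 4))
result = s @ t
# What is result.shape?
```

(4,)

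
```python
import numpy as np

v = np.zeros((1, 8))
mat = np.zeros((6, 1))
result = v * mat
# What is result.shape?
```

(6, 8)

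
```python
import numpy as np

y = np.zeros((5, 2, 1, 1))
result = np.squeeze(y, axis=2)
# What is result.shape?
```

(5, 2, 1)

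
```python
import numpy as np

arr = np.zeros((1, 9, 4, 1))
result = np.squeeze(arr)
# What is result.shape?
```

(9, 4)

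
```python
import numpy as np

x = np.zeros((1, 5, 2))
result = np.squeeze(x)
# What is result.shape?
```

(5, 2)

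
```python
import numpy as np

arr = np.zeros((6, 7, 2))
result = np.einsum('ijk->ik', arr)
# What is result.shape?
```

(6, 2)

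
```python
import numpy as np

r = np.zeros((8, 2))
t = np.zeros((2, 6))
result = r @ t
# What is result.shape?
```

(8, 6)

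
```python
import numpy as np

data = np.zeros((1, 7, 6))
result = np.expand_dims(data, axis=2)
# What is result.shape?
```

(1, 7, 1, 6)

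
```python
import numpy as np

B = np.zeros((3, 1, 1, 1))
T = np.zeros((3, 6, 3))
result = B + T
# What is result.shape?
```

(3, 3, 6, 3)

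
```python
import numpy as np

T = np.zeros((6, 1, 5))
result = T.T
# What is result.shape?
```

(5, 1, 6)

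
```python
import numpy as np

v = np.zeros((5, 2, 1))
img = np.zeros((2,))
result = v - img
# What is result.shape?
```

(5, 2, 2)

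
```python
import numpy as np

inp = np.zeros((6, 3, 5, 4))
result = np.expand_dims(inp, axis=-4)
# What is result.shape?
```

(6, 1, 3, 5, 4)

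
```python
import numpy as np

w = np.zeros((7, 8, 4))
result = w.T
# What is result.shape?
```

(4, 8, 7)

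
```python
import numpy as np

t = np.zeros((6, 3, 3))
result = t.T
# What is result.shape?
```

(3, 3, 6)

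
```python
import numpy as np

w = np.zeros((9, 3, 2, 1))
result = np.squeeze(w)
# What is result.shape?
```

(9, 3, 2)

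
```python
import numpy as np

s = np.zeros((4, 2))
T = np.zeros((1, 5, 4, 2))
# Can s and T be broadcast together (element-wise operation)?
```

Yes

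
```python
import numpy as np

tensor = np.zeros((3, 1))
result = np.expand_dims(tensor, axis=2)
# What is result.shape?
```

(3, 1, 1)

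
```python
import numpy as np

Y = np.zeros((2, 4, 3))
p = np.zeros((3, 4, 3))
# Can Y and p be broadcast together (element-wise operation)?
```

No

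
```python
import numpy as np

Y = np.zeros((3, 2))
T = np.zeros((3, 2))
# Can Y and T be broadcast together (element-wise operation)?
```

Yes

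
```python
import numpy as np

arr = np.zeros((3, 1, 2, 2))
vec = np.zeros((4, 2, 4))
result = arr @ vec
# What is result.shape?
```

(3, 4, 2, 4)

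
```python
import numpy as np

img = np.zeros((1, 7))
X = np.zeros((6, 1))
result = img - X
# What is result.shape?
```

(6, 7)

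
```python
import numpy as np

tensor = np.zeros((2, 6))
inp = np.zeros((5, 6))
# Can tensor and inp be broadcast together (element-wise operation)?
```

No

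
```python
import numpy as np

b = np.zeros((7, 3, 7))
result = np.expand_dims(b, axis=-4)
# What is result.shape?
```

(1, 7, 3, 7)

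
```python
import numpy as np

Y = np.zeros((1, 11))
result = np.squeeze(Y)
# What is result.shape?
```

(11,)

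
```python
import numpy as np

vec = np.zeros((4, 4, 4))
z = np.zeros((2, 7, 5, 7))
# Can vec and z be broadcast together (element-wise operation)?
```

No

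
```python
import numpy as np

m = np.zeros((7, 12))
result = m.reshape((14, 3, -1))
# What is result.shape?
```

(14, 3, 2)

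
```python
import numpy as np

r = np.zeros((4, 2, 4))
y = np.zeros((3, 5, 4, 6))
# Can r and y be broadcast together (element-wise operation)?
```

No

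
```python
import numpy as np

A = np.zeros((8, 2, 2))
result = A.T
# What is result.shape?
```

(2, 2, 8)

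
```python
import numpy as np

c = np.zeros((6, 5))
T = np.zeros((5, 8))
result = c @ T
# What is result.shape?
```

(6, 8)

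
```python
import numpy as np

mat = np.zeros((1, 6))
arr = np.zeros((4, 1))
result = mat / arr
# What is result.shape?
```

(4, 6)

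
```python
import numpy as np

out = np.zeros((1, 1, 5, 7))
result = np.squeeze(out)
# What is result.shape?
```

(5, 7)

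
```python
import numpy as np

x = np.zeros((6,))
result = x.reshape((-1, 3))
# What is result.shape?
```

(2, 3)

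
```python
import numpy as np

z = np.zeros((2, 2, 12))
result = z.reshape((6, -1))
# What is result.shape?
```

(6, 8)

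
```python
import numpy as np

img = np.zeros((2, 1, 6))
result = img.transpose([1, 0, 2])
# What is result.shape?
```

(1, 2, 6)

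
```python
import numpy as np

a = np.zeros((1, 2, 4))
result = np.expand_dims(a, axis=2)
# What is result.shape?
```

(1, 2, 1, 4)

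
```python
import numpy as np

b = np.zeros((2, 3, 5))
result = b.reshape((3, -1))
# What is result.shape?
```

(3, 10)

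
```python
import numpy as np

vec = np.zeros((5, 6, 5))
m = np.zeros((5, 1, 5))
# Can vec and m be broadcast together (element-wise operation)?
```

Yes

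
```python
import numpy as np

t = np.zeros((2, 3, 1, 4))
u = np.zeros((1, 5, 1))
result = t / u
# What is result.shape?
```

(2, 3, 5, 4)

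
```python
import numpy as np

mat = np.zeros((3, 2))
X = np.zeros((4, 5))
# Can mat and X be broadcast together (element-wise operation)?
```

No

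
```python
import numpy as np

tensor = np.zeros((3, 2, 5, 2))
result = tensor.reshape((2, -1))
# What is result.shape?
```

(2, 30)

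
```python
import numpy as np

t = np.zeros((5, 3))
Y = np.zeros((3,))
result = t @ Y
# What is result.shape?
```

(5,)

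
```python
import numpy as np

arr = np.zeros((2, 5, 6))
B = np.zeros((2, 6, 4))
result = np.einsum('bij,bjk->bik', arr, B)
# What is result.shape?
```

(2, 5, 4)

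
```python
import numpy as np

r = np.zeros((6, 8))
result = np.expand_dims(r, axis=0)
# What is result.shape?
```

(1, 6, 8)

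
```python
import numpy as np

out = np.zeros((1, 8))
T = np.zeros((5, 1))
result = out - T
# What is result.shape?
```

(5, 8)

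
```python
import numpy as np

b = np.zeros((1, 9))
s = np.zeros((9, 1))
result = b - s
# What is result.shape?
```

(9, 9)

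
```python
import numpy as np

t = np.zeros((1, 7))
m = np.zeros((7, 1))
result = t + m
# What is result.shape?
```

(7, 7)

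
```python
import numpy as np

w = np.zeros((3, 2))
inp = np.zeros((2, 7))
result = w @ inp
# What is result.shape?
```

(3, 7)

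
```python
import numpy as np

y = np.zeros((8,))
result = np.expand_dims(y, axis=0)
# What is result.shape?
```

(1, 8)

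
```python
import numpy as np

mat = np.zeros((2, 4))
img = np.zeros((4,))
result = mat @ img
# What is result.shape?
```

(2,)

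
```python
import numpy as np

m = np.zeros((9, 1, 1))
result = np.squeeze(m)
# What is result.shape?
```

(9,)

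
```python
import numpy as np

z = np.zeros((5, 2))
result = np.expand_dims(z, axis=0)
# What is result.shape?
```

(1, 5, 2)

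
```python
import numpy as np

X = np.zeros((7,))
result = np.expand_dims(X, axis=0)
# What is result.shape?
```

(1, 7)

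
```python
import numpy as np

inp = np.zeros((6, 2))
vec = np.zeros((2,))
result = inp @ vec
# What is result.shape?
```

(6,)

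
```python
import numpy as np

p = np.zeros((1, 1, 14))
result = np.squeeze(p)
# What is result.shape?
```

(14,)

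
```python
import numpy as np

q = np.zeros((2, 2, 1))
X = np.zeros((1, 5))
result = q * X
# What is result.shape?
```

(2, 2, 5)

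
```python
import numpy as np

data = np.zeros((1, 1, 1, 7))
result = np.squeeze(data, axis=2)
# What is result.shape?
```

(1, 1, 7)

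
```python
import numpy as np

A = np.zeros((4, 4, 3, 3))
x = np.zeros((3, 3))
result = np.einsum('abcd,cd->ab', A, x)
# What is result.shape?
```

(4, 4)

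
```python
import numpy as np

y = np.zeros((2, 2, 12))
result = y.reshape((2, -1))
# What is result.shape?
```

(2, 24)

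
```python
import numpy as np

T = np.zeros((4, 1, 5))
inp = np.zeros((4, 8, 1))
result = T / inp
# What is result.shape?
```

(4, 8, 5)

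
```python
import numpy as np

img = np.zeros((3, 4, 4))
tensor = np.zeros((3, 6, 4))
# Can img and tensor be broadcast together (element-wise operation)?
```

No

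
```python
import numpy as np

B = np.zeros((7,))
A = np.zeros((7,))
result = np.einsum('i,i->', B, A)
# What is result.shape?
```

()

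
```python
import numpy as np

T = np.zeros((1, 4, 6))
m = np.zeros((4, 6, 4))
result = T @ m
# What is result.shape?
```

(4, 4, 4)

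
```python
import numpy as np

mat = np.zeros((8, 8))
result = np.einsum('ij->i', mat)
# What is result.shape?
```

(8,)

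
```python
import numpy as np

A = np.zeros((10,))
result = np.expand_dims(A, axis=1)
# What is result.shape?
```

(10, 1)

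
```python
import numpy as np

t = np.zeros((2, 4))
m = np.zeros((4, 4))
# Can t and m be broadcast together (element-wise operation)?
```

No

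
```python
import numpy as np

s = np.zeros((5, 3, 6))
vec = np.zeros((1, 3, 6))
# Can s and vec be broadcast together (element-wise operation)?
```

Yes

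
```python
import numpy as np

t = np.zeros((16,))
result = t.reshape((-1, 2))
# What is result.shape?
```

(8, 2)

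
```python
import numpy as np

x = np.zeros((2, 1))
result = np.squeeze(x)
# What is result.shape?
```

(2,)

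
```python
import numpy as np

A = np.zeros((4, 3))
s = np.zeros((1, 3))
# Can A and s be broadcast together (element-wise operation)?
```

Yes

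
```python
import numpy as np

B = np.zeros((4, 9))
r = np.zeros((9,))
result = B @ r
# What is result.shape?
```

(4,)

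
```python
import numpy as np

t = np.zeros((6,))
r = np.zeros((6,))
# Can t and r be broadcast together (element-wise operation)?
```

Yes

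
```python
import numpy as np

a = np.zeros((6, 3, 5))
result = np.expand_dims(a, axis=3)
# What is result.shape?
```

(6, 3, 5, 1)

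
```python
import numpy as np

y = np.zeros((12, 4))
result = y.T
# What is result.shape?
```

(4, 12)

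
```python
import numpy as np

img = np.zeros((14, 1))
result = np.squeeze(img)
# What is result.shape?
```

(14,)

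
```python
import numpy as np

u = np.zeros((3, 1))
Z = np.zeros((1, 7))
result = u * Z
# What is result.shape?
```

(3, 7)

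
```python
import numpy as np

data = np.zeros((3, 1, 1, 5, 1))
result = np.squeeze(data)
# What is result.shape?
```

(3, 5)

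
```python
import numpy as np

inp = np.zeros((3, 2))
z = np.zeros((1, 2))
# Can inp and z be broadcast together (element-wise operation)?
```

Yes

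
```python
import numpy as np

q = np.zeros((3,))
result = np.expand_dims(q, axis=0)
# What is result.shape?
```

(1, 3)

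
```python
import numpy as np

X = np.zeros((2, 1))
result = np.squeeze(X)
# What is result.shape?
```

(2,)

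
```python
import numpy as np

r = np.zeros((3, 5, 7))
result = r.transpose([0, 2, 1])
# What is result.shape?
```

(3, 7, 5)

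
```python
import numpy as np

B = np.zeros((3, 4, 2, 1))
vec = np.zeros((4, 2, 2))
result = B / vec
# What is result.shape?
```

(3, 4, 2, 2)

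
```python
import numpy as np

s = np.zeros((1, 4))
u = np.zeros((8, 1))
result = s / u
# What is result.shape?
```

(8, 4)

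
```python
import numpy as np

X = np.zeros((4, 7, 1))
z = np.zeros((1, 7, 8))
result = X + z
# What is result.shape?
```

(4, 7, 8)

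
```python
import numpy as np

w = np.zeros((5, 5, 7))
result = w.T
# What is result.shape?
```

(7, 5, 5)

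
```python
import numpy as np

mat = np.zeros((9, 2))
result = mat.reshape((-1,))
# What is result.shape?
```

(18,)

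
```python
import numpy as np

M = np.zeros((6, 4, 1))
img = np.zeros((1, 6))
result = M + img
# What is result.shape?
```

(6, 4, 6)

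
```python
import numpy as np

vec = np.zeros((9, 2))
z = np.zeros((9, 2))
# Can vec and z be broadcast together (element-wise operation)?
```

Yes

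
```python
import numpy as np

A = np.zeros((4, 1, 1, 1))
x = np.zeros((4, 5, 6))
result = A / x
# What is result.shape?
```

(4, 4, 5, 6)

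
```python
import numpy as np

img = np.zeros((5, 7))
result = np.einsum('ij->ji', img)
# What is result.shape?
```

(7, 5)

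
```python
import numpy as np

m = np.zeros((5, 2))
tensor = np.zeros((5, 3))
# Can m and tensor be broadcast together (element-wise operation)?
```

No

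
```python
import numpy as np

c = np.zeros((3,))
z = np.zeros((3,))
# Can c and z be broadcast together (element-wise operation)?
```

Yes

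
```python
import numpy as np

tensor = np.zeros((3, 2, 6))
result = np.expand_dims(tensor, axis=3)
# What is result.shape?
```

(3, 2, 6, 1)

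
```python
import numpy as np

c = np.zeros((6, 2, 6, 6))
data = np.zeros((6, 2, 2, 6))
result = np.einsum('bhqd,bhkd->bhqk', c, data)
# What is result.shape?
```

(6, 2, 6, 2)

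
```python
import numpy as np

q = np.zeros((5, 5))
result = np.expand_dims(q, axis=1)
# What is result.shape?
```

(5, 1, 5)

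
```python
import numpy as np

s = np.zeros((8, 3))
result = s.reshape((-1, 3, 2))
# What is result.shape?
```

(4, 3, 2)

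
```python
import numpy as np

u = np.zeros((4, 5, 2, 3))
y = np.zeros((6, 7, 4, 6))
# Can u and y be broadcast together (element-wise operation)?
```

No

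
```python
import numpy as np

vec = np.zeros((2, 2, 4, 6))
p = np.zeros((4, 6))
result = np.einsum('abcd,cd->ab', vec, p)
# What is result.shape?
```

(2, 2)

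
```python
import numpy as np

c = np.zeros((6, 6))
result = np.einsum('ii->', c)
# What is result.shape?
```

()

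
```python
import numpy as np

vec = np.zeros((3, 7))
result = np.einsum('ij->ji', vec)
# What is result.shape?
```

(7, 3)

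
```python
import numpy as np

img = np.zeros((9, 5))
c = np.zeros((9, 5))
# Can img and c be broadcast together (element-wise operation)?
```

Yes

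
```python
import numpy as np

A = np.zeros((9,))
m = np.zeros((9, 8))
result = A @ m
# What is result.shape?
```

(8,)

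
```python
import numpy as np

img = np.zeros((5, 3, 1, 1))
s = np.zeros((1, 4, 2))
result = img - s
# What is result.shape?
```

(5, 3, 4, 2)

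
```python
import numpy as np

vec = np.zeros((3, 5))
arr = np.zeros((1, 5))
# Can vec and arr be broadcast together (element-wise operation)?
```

Yes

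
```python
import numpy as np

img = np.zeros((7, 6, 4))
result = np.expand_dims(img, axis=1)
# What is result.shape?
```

(7, 1, 6, 4)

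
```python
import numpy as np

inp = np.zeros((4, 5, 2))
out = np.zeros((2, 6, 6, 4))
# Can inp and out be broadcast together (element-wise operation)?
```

No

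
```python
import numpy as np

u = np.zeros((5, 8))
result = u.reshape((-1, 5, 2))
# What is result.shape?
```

(4, 5, 2)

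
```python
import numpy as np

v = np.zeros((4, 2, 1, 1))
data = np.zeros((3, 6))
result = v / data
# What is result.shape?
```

(4, 2, 3, 6)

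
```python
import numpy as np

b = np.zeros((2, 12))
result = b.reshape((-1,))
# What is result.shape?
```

(24,)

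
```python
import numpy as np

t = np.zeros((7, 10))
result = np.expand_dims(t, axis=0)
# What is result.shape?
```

(1, 7, 10)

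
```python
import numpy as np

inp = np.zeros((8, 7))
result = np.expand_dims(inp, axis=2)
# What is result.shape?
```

(8, 7, 1)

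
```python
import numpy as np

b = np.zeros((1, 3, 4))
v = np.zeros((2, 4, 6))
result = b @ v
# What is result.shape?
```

(2, 3, 6)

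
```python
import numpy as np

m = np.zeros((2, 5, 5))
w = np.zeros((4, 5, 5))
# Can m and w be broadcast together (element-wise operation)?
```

No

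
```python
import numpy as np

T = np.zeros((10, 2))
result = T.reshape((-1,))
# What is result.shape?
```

(20,)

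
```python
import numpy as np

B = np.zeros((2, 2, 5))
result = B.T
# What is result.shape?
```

(5, 2, 2)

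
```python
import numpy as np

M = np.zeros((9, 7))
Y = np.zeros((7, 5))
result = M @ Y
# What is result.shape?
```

(9, 5)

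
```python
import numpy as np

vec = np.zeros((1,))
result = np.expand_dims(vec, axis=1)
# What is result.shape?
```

(1, 1)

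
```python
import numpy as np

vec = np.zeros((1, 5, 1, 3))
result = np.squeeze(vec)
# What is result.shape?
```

(5, 3)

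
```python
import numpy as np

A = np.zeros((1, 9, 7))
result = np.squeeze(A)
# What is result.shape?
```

(9, 7)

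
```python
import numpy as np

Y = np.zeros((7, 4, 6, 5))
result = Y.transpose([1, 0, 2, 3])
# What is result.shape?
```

(4, 7, 6, 5)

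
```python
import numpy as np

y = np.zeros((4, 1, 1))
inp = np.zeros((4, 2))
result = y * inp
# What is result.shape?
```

(4, 4, 2)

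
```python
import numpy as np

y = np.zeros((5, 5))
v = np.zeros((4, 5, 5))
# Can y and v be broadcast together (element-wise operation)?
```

Yes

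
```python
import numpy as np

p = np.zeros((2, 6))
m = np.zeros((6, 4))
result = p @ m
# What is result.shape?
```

(2, 4)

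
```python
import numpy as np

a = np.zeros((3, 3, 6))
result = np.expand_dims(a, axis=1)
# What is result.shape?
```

(3, 1, 3, 6)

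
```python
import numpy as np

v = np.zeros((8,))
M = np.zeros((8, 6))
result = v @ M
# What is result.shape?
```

(6,)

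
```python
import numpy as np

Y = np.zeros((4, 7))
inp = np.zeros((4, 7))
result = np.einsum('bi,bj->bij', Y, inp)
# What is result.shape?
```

(4, 7, 7)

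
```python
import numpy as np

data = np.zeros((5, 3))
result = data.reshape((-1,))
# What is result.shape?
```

(15,)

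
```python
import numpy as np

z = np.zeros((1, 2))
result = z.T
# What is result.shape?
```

(2, 1)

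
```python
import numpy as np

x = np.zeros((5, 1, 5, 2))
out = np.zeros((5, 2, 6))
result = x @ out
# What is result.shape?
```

(5, 5, 5, 6)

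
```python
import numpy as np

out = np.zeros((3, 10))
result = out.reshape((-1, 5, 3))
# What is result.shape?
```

(2, 5, 3)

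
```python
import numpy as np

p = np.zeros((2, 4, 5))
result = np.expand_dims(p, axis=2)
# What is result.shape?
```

(2, 4, 1, 5)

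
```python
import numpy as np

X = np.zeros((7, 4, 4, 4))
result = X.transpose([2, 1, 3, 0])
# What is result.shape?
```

(4, 4, 4, 7)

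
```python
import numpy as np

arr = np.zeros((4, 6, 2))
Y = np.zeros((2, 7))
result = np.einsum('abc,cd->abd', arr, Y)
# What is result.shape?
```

(4, 6, 7)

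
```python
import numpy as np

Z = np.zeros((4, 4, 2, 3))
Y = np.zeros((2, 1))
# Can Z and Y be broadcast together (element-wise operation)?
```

Yes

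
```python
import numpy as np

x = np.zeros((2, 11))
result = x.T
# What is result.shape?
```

(11, 2)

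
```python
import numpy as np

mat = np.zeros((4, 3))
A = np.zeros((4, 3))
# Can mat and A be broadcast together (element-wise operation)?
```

Yes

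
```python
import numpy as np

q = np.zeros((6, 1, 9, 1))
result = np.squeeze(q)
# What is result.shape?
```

(6, 9)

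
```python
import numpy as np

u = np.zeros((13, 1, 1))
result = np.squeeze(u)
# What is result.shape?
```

(13,)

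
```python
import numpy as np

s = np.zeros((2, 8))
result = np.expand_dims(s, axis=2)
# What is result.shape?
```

(2, 8, 1)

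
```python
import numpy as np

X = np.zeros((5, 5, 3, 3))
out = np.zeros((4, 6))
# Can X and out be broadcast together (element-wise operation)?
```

No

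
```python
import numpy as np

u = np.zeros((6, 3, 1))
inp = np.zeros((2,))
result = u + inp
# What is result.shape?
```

(6, 3, 2)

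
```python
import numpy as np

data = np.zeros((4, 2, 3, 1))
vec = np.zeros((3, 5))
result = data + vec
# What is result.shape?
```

(4, 2, 3, 5)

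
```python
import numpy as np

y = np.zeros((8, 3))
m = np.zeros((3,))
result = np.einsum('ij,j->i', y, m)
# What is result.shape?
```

(8,)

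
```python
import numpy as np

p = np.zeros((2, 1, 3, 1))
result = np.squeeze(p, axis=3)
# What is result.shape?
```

(2, 1, 3)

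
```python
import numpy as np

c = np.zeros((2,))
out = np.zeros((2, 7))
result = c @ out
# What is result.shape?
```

(7,)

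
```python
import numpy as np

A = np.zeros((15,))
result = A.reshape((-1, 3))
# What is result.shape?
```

(5, 3)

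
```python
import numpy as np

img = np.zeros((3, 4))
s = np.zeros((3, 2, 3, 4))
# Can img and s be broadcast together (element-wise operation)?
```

Yes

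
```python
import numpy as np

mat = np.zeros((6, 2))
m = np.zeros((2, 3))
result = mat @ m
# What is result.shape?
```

(6, 3)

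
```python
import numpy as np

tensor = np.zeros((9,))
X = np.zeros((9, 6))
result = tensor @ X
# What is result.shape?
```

(6,)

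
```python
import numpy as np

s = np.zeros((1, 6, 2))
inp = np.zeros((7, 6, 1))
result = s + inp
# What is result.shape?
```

(7, 6, 2)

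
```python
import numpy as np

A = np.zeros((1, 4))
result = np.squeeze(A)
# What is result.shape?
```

(4,)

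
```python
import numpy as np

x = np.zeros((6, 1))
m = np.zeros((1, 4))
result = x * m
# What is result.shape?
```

(6, 4)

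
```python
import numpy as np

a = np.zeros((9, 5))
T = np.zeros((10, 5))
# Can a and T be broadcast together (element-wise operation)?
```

No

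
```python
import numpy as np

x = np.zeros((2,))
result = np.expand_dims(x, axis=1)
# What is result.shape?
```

(2, 1)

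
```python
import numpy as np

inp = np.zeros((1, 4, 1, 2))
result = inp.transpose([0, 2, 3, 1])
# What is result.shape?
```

(1, 1, 2, 4)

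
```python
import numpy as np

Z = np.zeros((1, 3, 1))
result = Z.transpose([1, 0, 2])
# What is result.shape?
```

(3, 1, 1)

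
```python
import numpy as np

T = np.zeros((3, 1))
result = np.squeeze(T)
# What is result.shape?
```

(3,)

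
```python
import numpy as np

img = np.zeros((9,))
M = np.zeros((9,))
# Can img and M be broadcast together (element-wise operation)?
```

Yes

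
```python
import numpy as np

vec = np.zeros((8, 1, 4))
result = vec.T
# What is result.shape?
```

(4, 1, 8)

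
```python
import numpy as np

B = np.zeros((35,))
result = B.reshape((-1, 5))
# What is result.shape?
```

(7, 5)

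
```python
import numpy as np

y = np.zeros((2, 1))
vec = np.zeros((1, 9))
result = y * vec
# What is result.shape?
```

(2, 9)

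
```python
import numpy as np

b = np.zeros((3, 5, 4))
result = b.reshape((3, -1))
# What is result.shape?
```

(3, 20)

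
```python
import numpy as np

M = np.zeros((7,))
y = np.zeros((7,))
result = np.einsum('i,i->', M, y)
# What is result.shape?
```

()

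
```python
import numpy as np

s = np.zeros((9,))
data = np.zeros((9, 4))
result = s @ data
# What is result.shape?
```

(4,)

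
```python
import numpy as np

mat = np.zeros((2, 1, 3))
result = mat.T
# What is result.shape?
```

(3, 1, 2)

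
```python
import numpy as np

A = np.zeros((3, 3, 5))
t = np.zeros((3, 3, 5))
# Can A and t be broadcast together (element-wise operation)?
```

Yes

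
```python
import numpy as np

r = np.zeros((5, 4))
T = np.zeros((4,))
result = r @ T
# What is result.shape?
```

(5,)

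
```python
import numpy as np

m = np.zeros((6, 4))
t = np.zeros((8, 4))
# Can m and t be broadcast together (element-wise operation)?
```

No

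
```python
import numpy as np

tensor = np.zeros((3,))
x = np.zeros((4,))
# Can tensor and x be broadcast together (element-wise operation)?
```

No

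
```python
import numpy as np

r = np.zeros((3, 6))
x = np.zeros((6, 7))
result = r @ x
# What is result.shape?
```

(3, 7)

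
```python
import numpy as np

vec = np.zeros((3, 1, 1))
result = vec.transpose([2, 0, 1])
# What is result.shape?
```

(1, 3, 1)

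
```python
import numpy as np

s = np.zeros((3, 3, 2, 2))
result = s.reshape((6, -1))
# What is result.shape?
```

(6, 6)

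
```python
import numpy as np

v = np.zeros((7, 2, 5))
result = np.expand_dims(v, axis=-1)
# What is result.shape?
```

(7, 2, 5, 1)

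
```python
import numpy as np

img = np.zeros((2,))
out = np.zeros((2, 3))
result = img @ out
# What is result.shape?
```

(3,)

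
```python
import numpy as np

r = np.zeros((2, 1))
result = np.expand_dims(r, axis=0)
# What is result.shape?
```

(1, 2, 1)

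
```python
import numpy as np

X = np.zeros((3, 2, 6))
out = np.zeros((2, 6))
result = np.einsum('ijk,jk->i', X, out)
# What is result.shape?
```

(3,)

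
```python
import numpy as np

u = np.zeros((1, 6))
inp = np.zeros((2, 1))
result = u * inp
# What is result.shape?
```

(2, 6)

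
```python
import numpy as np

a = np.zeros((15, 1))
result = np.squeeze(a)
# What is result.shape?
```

(15,)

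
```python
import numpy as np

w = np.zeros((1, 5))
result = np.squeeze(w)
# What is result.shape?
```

(5,)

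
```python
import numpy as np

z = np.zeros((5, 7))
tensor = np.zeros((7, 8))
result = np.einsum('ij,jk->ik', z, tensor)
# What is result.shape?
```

(5, 8)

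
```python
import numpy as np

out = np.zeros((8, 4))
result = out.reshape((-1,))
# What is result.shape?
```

(32,)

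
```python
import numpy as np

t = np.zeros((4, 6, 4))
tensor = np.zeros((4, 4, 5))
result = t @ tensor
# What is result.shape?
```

(4, 6, 5)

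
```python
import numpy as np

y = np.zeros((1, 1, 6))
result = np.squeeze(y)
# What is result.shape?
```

(6,)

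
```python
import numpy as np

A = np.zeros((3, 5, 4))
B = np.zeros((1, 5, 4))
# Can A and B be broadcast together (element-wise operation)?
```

Yes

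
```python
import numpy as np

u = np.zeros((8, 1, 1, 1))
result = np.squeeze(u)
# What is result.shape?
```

(8,)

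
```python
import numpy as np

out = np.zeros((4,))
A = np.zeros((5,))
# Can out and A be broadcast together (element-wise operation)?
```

No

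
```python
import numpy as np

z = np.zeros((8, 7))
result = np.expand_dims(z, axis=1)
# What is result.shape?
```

(8, 1, 7)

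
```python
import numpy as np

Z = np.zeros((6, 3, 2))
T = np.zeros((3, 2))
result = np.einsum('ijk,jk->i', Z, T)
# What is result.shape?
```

(6,)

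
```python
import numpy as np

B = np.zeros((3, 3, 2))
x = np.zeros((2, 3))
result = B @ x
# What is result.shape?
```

(3, 3, 3)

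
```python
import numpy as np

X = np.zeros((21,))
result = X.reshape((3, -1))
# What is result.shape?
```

(3, 7)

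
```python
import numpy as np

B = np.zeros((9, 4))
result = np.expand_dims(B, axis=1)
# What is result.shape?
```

(9, 1, 4)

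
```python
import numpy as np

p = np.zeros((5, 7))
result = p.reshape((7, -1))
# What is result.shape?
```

(7, 5)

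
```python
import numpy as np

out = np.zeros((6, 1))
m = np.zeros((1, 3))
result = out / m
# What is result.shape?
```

(6, 3)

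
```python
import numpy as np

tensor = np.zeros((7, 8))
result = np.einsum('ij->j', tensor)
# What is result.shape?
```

(8,)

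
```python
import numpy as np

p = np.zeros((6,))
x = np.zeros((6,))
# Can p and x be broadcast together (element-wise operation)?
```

Yes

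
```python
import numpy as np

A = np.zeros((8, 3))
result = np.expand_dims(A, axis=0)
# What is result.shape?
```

(1, 8, 3)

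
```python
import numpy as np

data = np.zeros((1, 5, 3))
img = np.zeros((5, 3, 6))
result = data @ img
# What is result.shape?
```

(5, 5, 6)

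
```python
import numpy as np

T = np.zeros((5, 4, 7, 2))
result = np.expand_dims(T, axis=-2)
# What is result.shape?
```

(5, 4, 7, 1, 2)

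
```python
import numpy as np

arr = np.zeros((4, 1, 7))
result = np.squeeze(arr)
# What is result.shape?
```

(4, 7)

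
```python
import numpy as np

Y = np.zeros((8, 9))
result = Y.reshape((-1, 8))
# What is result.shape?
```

(9, 8)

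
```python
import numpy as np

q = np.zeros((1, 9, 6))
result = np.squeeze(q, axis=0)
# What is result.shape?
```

(9, 6)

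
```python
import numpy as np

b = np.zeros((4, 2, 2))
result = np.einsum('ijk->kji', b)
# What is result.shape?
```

(2, 2, 4)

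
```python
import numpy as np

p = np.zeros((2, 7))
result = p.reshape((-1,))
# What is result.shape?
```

(14,)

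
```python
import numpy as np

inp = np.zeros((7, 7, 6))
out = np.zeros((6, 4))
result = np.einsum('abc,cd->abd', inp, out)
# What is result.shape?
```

(7, 7, 4)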